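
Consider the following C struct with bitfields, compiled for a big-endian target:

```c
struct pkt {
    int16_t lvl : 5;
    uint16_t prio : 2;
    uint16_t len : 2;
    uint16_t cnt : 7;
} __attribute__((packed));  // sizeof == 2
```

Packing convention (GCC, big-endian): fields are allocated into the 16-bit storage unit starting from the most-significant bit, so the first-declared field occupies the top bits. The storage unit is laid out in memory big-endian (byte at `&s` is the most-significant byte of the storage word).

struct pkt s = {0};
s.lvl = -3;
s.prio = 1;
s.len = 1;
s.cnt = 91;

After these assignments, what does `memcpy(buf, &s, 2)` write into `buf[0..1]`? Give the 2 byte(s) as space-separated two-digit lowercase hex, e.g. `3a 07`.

lvl:5 = -3 → 0x1d << 11 → word 0xe800
prio:2 = 1 → 0x1 << 9 → word 0xea00
len:2 = 1 → 0x1 << 7 → word 0xea80
cnt:7 = 91 → 0x5b << 0 → word 0xeadb
word = 0xeadb → big-endian bytes:
  [0]=0xea  [1]=0xdb

ea db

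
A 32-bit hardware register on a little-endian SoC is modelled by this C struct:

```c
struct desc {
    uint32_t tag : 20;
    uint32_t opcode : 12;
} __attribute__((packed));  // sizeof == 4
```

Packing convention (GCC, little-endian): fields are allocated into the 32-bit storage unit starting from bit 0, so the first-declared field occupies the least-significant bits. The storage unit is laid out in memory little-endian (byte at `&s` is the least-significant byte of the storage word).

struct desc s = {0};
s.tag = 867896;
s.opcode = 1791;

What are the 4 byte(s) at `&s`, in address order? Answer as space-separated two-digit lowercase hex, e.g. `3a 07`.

tag (20b) val=867896 bits=0xd3e38 at bit 0: 0x000d3e38
opcode (12b) val=1791 bits=0x6ff at bit 20: 0x6ffd3e38
word = 0x6ffd3e38 → little-endian bytes:
  [0]=0x38  [1]=0x3e  [2]=0xfd  [3]=0x6f

38 3e fd 6f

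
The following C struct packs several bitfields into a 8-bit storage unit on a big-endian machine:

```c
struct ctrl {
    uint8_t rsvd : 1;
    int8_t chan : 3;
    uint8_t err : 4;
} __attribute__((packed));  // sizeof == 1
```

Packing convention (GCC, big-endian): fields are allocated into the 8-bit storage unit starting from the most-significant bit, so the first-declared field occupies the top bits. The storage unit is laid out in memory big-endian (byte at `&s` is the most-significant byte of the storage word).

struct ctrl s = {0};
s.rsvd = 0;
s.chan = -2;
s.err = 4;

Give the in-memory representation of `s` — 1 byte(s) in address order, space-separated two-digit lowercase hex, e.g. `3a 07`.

64

[7+:1] rsvd=0 & 0x1 = 0x0; word=0x00
[4+:3] chan=-2 & 0x7 = 0x6; word=0x60
[0+:4] err=4 & 0xf = 0x4; word=0x64
word = 0x64 → big-endian bytes:
  [0]=0x64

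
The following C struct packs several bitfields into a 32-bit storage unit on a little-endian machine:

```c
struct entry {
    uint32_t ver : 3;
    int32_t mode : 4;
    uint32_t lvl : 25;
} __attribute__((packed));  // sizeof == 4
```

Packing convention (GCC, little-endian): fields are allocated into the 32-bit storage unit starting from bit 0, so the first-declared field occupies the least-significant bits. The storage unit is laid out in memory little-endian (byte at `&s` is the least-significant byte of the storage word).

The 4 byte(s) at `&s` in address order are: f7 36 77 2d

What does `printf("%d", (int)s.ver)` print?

[0]=0xf7 [1]=0x36 [2]=0x77 [3]=0x2d (little-endian) → word 0x2d7736f7
ver:3 @ bit 0 → (0x2d7736f7>>0)&0x7 = 0x7  ←
mode:4 @ bit 3 → (0x2d7736f7>>3)&0xf = 0xe
lvl:25 @ bit 7 → (0x2d7736f7>>7)&0x1ffffff = 0x5aee6d

7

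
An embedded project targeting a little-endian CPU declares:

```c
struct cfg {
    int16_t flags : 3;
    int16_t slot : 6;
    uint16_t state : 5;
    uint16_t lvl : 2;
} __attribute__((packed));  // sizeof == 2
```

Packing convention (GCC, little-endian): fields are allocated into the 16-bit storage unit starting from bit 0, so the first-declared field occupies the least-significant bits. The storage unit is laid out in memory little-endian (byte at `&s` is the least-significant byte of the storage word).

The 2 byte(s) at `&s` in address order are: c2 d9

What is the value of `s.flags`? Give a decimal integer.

2

[0]=0xc2 [1]=0xd9 (little-endian) → word 0xd9c2
flags [0+:3] = (word>>0) & 0x7 = 2  ←
slot [3+:6] = (word>>3) & 0x3f = 56
state [9+:5] = (word>>9) & 0x1f = 12
lvl [14+:2] = (word>>14) & 0x3 = 3
flags signed 3b, MSB=0: value = 2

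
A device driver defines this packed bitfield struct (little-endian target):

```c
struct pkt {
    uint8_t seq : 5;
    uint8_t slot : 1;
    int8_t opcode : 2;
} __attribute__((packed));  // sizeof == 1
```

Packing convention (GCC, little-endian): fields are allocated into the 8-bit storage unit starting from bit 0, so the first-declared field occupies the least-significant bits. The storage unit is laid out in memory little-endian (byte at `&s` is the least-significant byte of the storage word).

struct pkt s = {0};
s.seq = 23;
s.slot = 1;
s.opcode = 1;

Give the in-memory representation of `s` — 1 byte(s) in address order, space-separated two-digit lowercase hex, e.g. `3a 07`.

77

[0+:5] seq=23 & 0x1f = 0x17; word=0x17
[5+:1] slot=1 & 0x1 = 0x1; word=0x37
[6+:2] opcode=1 & 0x3 = 0x1; word=0x77
word = 0x77 → little-endian bytes:
  [0]=0x77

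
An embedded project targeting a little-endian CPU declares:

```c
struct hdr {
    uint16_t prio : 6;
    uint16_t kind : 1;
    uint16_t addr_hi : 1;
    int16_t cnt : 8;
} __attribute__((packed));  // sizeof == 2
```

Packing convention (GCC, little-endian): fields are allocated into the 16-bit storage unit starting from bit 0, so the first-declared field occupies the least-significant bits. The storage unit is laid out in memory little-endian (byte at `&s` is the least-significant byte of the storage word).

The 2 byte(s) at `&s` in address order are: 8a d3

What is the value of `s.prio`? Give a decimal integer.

[0]=0x8a [1]=0xd3 (little-endian) → word 0xd38a
prio:6 @ bit 0 → (0xd38a>>0)&0x3f = 0xa  ←
kind:1 @ bit 6 → (0xd38a>>6)&0x1 = 0x0
addr_hi:1 @ bit 7 → (0xd38a>>7)&0x1 = 0x1
cnt:8 @ bit 8 → (0xd38a>>8)&0xff = 0xd3

10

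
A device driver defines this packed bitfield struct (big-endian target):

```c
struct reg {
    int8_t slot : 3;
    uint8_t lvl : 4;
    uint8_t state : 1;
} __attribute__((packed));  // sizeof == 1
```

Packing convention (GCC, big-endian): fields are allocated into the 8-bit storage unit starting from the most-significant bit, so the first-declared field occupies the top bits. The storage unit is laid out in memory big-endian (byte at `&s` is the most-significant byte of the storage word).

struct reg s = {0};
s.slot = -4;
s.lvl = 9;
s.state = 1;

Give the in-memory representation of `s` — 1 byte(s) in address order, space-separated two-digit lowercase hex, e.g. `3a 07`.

93

slot (3b) val=-4 bits=0x4 at bit 5: 0x80
lvl (4b) val=9 bits=0x9 at bit 1: 0x92
state (1b) val=1 bits=0x1 at bit 0: 0x93
word = 0x93 → big-endian bytes:
  [0]=0x93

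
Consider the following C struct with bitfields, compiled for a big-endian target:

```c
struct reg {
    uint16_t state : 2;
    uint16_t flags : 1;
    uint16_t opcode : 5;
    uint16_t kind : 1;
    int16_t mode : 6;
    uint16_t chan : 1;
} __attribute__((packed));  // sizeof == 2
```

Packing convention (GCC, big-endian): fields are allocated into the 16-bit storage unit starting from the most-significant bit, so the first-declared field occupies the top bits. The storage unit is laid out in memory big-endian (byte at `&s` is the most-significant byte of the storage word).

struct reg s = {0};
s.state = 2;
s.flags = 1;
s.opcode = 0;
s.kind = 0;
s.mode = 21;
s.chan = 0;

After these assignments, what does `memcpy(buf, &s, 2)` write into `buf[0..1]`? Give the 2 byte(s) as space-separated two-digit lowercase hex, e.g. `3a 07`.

state (2b) val=2 bits=0x2 at bit 14: 0x8000
flags (1b) val=1 bits=0x1 at bit 13: 0xa000
opcode (5b) val=0 bits=0x0 at bit 8: 0xa000
kind (1b) val=0 bits=0x0 at bit 7: 0xa000
mode (6b) val=21 bits=0x15 at bit 1: 0xa02a
chan (1b) val=0 bits=0x0 at bit 0: 0xa02a
word = 0xa02a → big-endian bytes:
  [0]=0xa0  [1]=0x2a

a0 2a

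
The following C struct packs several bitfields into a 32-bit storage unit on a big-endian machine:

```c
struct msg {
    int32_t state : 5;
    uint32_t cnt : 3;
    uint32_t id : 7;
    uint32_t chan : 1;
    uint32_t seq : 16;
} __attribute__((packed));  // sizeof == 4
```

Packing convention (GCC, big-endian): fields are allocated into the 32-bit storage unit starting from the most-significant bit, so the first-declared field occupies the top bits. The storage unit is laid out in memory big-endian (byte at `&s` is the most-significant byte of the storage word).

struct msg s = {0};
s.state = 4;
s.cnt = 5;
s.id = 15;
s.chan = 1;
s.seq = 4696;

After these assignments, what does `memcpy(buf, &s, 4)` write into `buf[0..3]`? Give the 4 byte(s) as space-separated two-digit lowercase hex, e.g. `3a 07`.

25 1f 12 58

state (5b) val=4 bits=0x4 at bit 27: 0x20000000
cnt (3b) val=5 bits=0x5 at bit 24: 0x25000000
id (7b) val=15 bits=0xf at bit 17: 0x251e0000
chan (1b) val=1 bits=0x1 at bit 16: 0x251f0000
seq (16b) val=4696 bits=0x1258 at bit 0: 0x251f1258
word = 0x251f1258 → big-endian bytes:
  [0]=0x25  [1]=0x1f  [2]=0x12  [3]=0x58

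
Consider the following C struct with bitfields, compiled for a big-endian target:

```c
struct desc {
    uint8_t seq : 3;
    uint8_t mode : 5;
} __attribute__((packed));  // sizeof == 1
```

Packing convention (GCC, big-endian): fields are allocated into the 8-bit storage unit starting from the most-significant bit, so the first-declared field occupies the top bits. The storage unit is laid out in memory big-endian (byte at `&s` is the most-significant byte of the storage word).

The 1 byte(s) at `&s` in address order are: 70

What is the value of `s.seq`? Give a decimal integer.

[0]=0x70 (big-endian) → word 0x70
seq [5+:3] = (word>>5) & 0x7 = 3  ←
mode [0+:5] = (word>>0) & 0x1f = 16

3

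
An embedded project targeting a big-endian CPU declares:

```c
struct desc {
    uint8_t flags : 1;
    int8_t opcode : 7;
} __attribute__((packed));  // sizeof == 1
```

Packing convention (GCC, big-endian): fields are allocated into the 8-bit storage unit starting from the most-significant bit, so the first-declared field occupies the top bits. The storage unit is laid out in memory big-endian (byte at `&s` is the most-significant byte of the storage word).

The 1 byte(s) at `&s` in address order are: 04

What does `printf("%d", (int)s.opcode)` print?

[0]=0x04 (big-endian) → word 0x04
flags:1 @ bit 7 → (0x04>>7)&0x1 = 0x0
opcode:7 @ bit 0 → (0x04>>0)&0x7f = 0x4  ←
opcode signed 7b, MSB=0: value = 4

4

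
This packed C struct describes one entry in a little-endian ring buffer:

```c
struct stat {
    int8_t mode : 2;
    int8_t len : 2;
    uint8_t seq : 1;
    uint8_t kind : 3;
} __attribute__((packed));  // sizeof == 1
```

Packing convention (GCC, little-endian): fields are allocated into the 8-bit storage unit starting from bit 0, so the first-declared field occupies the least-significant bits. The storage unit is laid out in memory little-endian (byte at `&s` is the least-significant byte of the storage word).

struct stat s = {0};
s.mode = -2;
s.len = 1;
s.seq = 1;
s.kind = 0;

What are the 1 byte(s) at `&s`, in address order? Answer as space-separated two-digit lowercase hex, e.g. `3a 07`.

[0+:2] mode=-2 & 0x3 = 0x2; word=0x02
[2+:2] len=1 & 0x3 = 0x1; word=0x06
[4+:1] seq=1 & 0x1 = 0x1; word=0x16
[5+:3] kind=0 & 0x7 = 0x0; word=0x16
word = 0x16 → little-endian bytes:
  [0]=0x16

16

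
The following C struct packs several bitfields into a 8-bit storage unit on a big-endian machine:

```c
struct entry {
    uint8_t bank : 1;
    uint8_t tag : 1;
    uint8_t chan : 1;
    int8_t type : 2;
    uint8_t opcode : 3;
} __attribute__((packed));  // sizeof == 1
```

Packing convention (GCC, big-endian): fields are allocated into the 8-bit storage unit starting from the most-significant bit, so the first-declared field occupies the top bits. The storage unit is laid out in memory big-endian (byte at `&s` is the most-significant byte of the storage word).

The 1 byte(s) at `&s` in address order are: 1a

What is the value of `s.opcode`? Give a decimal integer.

[0]=0x1a (big-endian) → word 0x1a
bank:1 @ bit 7 → (0x1a>>7)&0x1 = 0x0
tag:1 @ bit 6 → (0x1a>>6)&0x1 = 0x0
chan:1 @ bit 5 → (0x1a>>5)&0x1 = 0x0
type:2 @ bit 3 → (0x1a>>3)&0x3 = 0x3
opcode:3 @ bit 0 → (0x1a>>0)&0x7 = 0x2  ←

2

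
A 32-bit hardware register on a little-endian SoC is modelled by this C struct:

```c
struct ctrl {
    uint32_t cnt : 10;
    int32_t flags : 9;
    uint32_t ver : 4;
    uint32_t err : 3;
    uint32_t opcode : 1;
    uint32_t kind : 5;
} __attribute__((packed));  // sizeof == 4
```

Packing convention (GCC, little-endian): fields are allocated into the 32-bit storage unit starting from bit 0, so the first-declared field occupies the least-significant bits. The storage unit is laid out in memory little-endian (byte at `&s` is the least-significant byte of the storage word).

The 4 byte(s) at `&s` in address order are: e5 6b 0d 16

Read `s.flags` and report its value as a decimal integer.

-166

[0]=0xe5 [1]=0x6b [2]=0x0d [3]=0x16 (little-endian) → word 0x160d6be5
cnt [0+:10] = (word>>0) & 0x3ff = 997
flags [10+:9] = (word>>10) & 0x1ff = 346  ←
ver [19+:4] = (word>>19) & 0xf = 1
err [23+:3] = (word>>23) & 0x7 = 4
opcode [26+:1] = (word>>26) & 0x1 = 1
kind [27+:5] = (word>>27) & 0x1f = 2
flags signed 9b, MSB=1: 346 - 512 = -166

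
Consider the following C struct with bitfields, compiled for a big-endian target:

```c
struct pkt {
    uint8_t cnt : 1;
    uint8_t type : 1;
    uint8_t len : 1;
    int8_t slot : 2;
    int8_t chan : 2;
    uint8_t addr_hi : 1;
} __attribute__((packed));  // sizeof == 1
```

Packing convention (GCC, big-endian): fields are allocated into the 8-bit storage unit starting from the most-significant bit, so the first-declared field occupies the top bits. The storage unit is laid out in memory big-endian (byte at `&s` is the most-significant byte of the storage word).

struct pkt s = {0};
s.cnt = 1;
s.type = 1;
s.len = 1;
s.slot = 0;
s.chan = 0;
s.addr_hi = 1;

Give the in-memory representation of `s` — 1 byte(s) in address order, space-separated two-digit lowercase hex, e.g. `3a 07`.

cnt:1 = 1 → 0x1 << 7 → word 0x80
type:1 = 1 → 0x1 << 6 → word 0xc0
len:1 = 1 → 0x1 << 5 → word 0xe0
slot:2 = 0 → 0x0 << 3 → word 0xe0
chan:2 = 0 → 0x0 << 1 → word 0xe0
addr_hi:1 = 1 → 0x1 << 0 → word 0xe1
word = 0xe1 → big-endian bytes:
  [0]=0xe1

e1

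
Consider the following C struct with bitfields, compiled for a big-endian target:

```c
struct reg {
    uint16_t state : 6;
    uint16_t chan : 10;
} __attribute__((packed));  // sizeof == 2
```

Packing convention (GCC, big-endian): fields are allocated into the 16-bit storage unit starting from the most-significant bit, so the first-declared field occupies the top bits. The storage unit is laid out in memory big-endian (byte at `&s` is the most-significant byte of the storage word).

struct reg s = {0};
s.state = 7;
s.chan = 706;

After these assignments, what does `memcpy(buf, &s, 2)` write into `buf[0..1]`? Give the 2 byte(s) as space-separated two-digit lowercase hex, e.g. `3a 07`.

[10+:6] state=7 & 0x3f = 0x7; word=0x1c00
[0+:10] chan=706 & 0x3ff = 0x2c2; word=0x1ec2
word = 0x1ec2 → big-endian bytes:
  [0]=0x1e  [1]=0xc2

1e c2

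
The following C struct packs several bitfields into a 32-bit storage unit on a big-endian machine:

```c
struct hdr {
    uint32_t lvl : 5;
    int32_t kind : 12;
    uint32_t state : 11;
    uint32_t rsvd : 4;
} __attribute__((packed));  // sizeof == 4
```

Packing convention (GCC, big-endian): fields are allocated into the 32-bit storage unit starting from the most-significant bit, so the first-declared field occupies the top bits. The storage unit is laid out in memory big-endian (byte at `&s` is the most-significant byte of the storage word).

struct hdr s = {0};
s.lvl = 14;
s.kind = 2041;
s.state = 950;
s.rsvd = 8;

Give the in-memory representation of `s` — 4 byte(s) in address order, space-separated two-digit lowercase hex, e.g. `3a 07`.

73 fc bb 68

[27+:5] lvl=14 & 0x1f = 0xe; word=0x70000000
[15+:12] kind=2041 & 0xfff = 0x7f9; word=0x73fc8000
[4+:11] state=950 & 0x7ff = 0x3b6; word=0x73fcbb60
[0+:4] rsvd=8 & 0xf = 0x8; word=0x73fcbb68
word = 0x73fcbb68 → big-endian bytes:
  [0]=0x73  [1]=0xfc  [2]=0xbb  [3]=0x68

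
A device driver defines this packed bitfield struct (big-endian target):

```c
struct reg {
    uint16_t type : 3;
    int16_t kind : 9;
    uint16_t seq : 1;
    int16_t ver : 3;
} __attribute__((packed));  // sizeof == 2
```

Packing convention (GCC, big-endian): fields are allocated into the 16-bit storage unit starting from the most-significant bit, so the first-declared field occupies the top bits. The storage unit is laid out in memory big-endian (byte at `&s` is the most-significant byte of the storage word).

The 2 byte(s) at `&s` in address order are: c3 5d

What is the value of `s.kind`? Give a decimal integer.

[0]=0xc3 [1]=0x5d (big-endian) → word 0xc35d
type [13+:3] = (word>>13) & 0x7 = 6
kind [4+:9] = (word>>4) & 0x1ff = 53  ←
seq [3+:1] = (word>>3) & 0x1 = 1
ver [0+:3] = (word>>0) & 0x7 = 5
kind signed 9b, MSB=0: value = 53

53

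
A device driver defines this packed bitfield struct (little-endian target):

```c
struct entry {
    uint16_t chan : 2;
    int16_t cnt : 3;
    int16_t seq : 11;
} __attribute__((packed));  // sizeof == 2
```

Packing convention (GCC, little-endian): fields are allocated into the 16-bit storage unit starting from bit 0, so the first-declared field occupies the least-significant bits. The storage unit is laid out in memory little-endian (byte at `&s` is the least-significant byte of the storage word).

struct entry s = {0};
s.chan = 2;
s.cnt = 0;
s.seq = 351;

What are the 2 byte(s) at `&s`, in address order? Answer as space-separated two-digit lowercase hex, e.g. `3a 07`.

e2 2b

chan:2 = 2 → 0x2 << 0 → word 0x0002
cnt:3 = 0 → 0x0 << 2 → word 0x0002
seq:11 = 351 → 0x15f << 5 → word 0x2be2
word = 0x2be2 → little-endian bytes:
  [0]=0xe2  [1]=0x2b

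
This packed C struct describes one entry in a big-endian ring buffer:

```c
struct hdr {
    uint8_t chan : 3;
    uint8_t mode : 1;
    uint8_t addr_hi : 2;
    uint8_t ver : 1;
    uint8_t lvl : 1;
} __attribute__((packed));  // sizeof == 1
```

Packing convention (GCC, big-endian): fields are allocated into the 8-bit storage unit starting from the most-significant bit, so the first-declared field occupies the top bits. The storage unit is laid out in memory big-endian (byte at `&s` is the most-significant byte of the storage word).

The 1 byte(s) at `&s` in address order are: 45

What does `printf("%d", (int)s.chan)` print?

[0]=0x45 (big-endian) → word 0x45
chan:3 @ bit 5 → (0x45>>5)&0x7 = 0x2  ←
mode:1 @ bit 4 → (0x45>>4)&0x1 = 0x0
addr_hi:2 @ bit 2 → (0x45>>2)&0x3 = 0x1
ver:1 @ bit 1 → (0x45>>1)&0x1 = 0x0
lvl:1 @ bit 0 → (0x45>>0)&0x1 = 0x1

2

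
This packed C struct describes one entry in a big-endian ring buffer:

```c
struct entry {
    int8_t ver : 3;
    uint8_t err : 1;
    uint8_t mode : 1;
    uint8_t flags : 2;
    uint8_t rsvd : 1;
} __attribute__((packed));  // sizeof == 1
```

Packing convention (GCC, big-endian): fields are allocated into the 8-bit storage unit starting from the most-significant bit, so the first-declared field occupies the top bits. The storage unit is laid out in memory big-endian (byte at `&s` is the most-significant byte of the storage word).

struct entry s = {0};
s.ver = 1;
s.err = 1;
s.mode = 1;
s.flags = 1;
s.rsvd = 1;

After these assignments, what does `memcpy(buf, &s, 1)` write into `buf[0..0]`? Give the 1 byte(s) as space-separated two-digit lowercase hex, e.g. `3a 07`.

3b

ver (3b) val=1 bits=0x1 at bit 5: 0x20
err (1b) val=1 bits=0x1 at bit 4: 0x30
mode (1b) val=1 bits=0x1 at bit 3: 0x38
flags (2b) val=1 bits=0x1 at bit 1: 0x3a
rsvd (1b) val=1 bits=0x1 at bit 0: 0x3b
word = 0x3b → big-endian bytes:
  [0]=0x3b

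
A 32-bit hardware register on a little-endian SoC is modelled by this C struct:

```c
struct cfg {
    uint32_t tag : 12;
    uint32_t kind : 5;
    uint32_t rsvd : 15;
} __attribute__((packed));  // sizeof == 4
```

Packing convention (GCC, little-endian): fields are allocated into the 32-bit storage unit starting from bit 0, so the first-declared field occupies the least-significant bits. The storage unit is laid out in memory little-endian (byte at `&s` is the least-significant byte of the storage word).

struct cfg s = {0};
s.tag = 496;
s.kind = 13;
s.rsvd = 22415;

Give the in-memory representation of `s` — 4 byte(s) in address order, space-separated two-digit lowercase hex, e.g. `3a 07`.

tag:12 = 496 → 0x1f0 << 0 → word 0x000001f0
kind:5 = 13 → 0xd << 12 → word 0x0000d1f0
rsvd:15 = 22415 → 0x578f << 17 → word 0xaf1ed1f0
word = 0xaf1ed1f0 → little-endian bytes:
  [0]=0xf0  [1]=0xd1  [2]=0x1e  [3]=0xaf

f0 d1 1e af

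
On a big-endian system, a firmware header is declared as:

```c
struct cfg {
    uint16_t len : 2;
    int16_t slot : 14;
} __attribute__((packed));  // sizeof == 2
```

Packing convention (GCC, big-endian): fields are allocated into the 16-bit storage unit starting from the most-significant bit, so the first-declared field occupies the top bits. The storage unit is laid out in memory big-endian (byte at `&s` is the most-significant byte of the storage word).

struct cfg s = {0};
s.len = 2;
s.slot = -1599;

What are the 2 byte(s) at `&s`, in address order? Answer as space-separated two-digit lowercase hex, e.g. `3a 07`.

b9 c1

len (2b) val=2 bits=0x2 at bit 14: 0x8000
slot (14b) val=-1599 bits=0x39c1 at bit 0: 0xb9c1
word = 0xb9c1 → big-endian bytes:
  [0]=0xb9  [1]=0xc1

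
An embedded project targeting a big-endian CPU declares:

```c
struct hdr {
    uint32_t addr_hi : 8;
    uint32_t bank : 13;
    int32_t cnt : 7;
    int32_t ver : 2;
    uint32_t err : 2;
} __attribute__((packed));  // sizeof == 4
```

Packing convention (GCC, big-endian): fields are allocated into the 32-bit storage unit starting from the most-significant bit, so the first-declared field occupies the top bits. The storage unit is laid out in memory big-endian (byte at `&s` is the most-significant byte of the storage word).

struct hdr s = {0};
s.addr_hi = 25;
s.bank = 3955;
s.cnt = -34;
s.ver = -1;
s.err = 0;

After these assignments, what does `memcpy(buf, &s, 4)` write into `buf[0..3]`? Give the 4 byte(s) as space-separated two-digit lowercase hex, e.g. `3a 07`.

19 7b 9d ec

[24+:8] addr_hi=25 & 0xff = 0x19; word=0x19000000
[11+:13] bank=3955 & 0x1fff = 0xf73; word=0x197b9800
[4+:7] cnt=-34 & 0x7f = 0x5e; word=0x197b9de0
[2+:2] ver=-1 & 0x3 = 0x3; word=0x197b9dec
[0+:2] err=0 & 0x3 = 0x0; word=0x197b9dec
word = 0x197b9dec → big-endian bytes:
  [0]=0x19  [1]=0x7b  [2]=0x9d  [3]=0xec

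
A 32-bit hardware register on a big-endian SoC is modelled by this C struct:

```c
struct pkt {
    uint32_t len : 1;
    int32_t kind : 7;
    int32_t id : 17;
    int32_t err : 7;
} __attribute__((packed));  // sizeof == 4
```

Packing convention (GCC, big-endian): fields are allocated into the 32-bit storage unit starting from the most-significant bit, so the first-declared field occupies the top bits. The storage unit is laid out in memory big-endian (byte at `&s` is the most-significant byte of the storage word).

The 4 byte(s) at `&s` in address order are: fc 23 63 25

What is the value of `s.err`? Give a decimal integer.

[0]=0xfc [1]=0x23 [2]=0x63 [3]=0x25 (big-endian) → word 0xfc236325
len:1 @ bit 31 → (0xfc236325>>31)&0x1 = 0x1
kind:7 @ bit 24 → (0xfc236325>>24)&0x7f = 0x7c
id:17 @ bit 7 → (0xfc236325>>7)&0x1ffff = 0x46c6
err:7 @ bit 0 → (0xfc236325>>0)&0x7f = 0x25  ←
err signed 7b, MSB=0: value = 37

37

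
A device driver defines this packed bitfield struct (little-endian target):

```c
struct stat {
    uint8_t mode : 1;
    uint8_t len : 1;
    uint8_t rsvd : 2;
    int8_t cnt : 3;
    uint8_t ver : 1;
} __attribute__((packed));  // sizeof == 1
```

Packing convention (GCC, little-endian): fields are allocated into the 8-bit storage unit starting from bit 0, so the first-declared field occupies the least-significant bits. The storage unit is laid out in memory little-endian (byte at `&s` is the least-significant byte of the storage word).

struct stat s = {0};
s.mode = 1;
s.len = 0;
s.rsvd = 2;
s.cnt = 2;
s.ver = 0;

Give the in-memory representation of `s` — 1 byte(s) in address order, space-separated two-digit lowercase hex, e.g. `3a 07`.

mode:1 = 1 → 0x1 << 0 → word 0x01
len:1 = 0 → 0x0 << 1 → word 0x01
rsvd:2 = 2 → 0x2 << 2 → word 0x09
cnt:3 = 2 → 0x2 << 4 → word 0x29
ver:1 = 0 → 0x0 << 7 → word 0x29
word = 0x29 → little-endian bytes:
  [0]=0x29

29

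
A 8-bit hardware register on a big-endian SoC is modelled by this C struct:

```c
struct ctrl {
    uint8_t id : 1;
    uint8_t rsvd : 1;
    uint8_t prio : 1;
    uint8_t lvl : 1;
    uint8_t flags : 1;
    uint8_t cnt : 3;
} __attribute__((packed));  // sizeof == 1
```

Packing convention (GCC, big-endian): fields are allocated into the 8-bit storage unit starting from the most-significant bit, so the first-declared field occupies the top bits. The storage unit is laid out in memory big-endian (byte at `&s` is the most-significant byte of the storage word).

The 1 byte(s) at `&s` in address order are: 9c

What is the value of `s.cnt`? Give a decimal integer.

[0]=0x9c (big-endian) → word 0x9c
id:1 @ bit 7 → (0x9c>>7)&0x1 = 0x1
rsvd:1 @ bit 6 → (0x9c>>6)&0x1 = 0x0
prio:1 @ bit 5 → (0x9c>>5)&0x1 = 0x0
lvl:1 @ bit 4 → (0x9c>>4)&0x1 = 0x1
flags:1 @ bit 3 → (0x9c>>3)&0x1 = 0x1
cnt:3 @ bit 0 → (0x9c>>0)&0x7 = 0x4  ←

4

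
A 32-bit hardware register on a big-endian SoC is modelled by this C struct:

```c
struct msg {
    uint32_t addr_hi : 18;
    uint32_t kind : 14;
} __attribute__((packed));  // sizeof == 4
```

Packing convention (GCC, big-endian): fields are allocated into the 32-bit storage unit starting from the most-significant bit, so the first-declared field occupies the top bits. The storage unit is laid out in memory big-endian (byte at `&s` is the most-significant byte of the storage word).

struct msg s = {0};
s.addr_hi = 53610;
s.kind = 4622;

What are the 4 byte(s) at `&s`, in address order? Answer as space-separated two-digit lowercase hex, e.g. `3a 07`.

34 5a 92 0e

addr_hi (18b) val=53610 bits=0xd16a at bit 14: 0x345a8000
kind (14b) val=4622 bits=0x120e at bit 0: 0x345a920e
word = 0x345a920e → big-endian bytes:
  [0]=0x34  [1]=0x5a  [2]=0x92  [3]=0x0e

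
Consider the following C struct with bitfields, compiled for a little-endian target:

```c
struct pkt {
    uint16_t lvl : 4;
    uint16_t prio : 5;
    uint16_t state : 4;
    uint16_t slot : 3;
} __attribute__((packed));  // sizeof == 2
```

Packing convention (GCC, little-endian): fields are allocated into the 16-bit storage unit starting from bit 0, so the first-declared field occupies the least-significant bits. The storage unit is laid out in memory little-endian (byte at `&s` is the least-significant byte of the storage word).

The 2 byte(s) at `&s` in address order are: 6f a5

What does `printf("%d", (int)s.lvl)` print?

15

[0]=0x6f [1]=0xa5 (little-endian) → word 0xa56f
lvl [0+:4] = (word>>0) & 0xf = 15  ←
prio [4+:5] = (word>>4) & 0x1f = 22
state [9+:4] = (word>>9) & 0xf = 2
slot [13+:3] = (word>>13) & 0x7 = 5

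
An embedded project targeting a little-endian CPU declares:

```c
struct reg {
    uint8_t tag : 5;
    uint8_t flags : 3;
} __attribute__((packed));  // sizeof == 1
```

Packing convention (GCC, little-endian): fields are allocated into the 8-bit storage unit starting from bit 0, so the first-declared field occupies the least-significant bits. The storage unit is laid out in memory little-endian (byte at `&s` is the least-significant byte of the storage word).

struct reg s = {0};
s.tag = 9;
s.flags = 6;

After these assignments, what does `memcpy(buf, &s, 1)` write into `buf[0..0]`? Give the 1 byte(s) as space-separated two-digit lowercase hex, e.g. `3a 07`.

c9

tag:5 = 9 → 0x9 << 0 → word 0x09
flags:3 = 6 → 0x6 << 5 → word 0xc9
word = 0xc9 → little-endian bytes:
  [0]=0xc9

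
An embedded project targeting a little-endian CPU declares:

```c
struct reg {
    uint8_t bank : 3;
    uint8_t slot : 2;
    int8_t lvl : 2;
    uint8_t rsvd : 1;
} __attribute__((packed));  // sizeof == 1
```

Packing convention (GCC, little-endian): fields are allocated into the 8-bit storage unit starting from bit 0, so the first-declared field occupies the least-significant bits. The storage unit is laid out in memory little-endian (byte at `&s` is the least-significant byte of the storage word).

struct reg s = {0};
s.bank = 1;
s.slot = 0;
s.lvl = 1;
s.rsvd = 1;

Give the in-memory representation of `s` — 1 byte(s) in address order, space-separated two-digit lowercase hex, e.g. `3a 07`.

a1

[0+:3] bank=1 & 0x7 = 0x1; word=0x01
[3+:2] slot=0 & 0x3 = 0x0; word=0x01
[5+:2] lvl=1 & 0x3 = 0x1; word=0x21
[7+:1] rsvd=1 & 0x1 = 0x1; word=0xa1
word = 0xa1 → little-endian bytes:
  [0]=0xa1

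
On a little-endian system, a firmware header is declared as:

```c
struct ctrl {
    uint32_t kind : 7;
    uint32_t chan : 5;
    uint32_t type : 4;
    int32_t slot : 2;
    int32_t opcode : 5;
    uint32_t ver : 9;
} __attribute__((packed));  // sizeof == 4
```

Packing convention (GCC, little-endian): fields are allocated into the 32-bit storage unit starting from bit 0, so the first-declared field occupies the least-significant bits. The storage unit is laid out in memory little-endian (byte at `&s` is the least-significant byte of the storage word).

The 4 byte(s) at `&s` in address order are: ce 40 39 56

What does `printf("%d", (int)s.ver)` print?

[0]=0xce [1]=0x40 [2]=0x39 [3]=0x56 (little-endian) → word 0x563940ce
kind [0+:7] = (word>>0) & 0x7f = 78
chan [7+:5] = (word>>7) & 0x1f = 1
type [12+:4] = (word>>12) & 0xf = 4
slot [16+:2] = (word>>16) & 0x3 = 1
opcode [18+:5] = (word>>18) & 0x1f = 14
ver [23+:9] = (word>>23) & 0x1ff = 172  ←

172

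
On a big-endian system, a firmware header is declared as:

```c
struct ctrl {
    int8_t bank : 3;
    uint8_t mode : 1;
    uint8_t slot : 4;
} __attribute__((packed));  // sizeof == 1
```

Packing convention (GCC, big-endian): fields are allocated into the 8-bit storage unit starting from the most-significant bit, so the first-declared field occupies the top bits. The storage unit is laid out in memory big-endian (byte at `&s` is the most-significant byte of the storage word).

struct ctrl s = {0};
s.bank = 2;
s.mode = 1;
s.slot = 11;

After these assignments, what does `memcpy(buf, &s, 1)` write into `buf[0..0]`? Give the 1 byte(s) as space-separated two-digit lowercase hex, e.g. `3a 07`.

5b

bank (3b) val=2 bits=0x2 at bit 5: 0x40
mode (1b) val=1 bits=0x1 at bit 4: 0x50
slot (4b) val=11 bits=0xb at bit 0: 0x5b
word = 0x5b → big-endian bytes:
  [0]=0x5b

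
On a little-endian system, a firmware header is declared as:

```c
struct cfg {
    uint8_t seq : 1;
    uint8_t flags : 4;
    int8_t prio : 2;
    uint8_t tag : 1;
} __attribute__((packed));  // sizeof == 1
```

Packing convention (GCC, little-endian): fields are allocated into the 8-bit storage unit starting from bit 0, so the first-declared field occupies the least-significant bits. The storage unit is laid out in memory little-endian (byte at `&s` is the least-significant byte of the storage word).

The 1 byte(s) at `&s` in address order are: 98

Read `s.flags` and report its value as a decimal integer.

[0]=0x98 (little-endian) → word 0x98
seq:1 @ bit 0 → (0x98>>0)&0x1 = 0x0
flags:4 @ bit 1 → (0x98>>1)&0xf = 0xc  ←
prio:2 @ bit 5 → (0x98>>5)&0x3 = 0x0
tag:1 @ bit 7 → (0x98>>7)&0x1 = 0x1

12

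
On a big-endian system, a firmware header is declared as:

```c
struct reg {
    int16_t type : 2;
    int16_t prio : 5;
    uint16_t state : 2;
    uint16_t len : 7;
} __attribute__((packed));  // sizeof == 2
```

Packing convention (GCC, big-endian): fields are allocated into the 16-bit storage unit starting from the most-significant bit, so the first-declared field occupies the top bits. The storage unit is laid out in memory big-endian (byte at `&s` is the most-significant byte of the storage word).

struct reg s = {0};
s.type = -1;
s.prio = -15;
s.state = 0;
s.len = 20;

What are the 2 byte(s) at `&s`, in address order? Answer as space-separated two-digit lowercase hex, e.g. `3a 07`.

e2 14

type (2b) val=-1 bits=0x3 at bit 14: 0xc000
prio (5b) val=-15 bits=0x11 at bit 9: 0xe200
state (2b) val=0 bits=0x0 at bit 7: 0xe200
len (7b) val=20 bits=0x14 at bit 0: 0xe214
word = 0xe214 → big-endian bytes:
  [0]=0xe2  [1]=0x14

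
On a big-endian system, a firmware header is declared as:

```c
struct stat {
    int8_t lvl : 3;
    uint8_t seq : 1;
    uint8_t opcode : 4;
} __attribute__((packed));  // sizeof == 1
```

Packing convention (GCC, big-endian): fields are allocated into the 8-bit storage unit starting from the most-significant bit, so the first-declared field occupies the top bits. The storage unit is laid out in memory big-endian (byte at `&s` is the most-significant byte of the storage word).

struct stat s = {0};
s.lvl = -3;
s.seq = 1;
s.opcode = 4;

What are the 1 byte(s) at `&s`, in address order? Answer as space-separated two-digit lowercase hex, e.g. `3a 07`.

b4

lvl (3b) val=-3 bits=0x5 at bit 5: 0xa0
seq (1b) val=1 bits=0x1 at bit 4: 0xb0
opcode (4b) val=4 bits=0x4 at bit 0: 0xb4
word = 0xb4 → big-endian bytes:
  [0]=0xb4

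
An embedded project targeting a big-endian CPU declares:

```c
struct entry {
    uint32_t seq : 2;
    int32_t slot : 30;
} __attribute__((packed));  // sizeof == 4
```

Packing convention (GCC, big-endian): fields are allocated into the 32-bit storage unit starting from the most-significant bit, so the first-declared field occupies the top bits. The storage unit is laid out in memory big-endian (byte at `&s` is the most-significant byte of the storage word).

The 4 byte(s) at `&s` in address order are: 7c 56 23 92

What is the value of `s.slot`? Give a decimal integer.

-61463662

[0]=0x7c [1]=0x56 [2]=0x23 [3]=0x92 (big-endian) → word 0x7c562392
seq:2 @ bit 30 → (0x7c562392>>30)&0x3 = 0x1
slot:30 @ bit 0 → (0x7c562392>>0)&0x3fffffff = 0x3c562392  ←
slot signed 30b, MSB=1: 1012278162 - 1073741824 = -61463662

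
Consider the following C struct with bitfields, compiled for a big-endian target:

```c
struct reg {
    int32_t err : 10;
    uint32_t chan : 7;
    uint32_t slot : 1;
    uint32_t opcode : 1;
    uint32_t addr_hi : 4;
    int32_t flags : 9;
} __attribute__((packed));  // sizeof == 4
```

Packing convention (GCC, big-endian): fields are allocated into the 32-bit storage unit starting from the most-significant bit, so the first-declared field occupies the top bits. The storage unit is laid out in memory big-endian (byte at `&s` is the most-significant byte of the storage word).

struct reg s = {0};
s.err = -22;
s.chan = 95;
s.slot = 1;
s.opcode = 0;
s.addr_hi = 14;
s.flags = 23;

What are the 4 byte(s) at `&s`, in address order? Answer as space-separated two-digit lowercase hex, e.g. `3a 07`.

err (10b) val=-22 bits=0x3ea at bit 22: 0xfa800000
chan (7b) val=95 bits=0x5f at bit 15: 0xfaaf8000
slot (1b) val=1 bits=0x1 at bit 14: 0xfaafc000
opcode (1b) val=0 bits=0x0 at bit 13: 0xfaafc000
addr_hi (4b) val=14 bits=0xe at bit 9: 0xfaafdc00
flags (9b) val=23 bits=0x17 at bit 0: 0xfaafdc17
word = 0xfaafdc17 → big-endian bytes:
  [0]=0xfa  [1]=0xaf  [2]=0xdc  [3]=0x17

fa af dc 17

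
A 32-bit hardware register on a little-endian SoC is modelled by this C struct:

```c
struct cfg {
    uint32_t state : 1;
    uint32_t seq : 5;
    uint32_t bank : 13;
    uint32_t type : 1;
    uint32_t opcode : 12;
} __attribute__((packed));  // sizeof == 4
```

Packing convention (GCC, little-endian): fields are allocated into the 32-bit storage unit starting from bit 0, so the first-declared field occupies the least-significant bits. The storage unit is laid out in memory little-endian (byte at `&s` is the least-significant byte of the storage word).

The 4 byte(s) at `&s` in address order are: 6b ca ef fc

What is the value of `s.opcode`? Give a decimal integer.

[0]=0x6b [1]=0xca [2]=0xef [3]=0xfc (little-endian) → word 0xfcefca6b
state [0+:1] = (word>>0) & 0x1 = 1
seq [1+:5] = (word>>1) & 0x1f = 21
bank [6+:13] = (word>>6) & 0x1fff = 7977
type [19+:1] = (word>>19) & 0x1 = 1
opcode [20+:12] = (word>>20) & 0xfff = 4046  ←

4046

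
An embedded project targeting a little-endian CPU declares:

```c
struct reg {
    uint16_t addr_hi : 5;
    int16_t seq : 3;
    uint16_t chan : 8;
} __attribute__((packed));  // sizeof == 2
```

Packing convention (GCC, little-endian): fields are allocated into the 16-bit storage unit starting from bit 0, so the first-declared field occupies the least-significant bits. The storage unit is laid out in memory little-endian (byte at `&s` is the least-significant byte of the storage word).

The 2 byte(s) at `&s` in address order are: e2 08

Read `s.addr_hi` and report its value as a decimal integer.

[0]=0xe2 [1]=0x08 (little-endian) → word 0x08e2
addr_hi:5 @ bit 0 → (0x08e2>>0)&0x1f = 0x2  ←
seq:3 @ bit 5 → (0x08e2>>5)&0x7 = 0x7
chan:8 @ bit 8 → (0x08e2>>8)&0xff = 0x8

2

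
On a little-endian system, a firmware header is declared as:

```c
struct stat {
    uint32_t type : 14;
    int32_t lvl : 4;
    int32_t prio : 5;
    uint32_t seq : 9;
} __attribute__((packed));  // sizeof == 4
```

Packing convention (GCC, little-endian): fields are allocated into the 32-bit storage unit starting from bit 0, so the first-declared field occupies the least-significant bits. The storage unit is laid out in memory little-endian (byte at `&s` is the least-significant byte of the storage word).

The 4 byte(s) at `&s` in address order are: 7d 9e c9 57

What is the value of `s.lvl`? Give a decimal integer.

[0]=0x7d [1]=0x9e [2]=0xc9 [3]=0x57 (little-endian) → word 0x57c99e7d
type [0+:14] = (word>>0) & 0x3fff = 7805
lvl [14+:4] = (word>>14) & 0xf = 6  ←
prio [18+:5] = (word>>18) & 0x1f = 18
seq [23+:9] = (word>>23) & 0x1ff = 175
lvl signed 4b, MSB=0: value = 6

6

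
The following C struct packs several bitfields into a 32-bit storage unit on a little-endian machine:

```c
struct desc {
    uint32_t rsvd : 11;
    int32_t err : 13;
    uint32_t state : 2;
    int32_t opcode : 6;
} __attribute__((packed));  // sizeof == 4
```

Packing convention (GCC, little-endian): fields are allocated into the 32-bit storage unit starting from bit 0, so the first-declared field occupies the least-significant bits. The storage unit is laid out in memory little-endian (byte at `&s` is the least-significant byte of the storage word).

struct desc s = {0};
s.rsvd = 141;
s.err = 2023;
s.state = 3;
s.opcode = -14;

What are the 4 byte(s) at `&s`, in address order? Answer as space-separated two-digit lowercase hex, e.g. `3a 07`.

8d 38 3f cb

rsvd:11 = 141 → 0x8d << 0 → word 0x0000008d
err:13 = 2023 → 0x7e7 << 11 → word 0x003f388d
state:2 = 3 → 0x3 << 24 → word 0x033f388d
opcode:6 = -14 → 0x32 << 26 → word 0xcb3f388d
word = 0xcb3f388d → little-endian bytes:
  [0]=0x8d  [1]=0x38  [2]=0x3f  [3]=0xcb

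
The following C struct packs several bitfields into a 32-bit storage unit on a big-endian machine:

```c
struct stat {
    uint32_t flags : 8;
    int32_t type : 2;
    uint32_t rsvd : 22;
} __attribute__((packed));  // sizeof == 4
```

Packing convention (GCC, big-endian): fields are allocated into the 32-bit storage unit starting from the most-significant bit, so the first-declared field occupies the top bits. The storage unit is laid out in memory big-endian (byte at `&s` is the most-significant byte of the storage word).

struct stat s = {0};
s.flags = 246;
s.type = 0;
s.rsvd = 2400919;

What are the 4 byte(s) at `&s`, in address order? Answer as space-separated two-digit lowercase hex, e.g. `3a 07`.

flags:8 = 246 → 0xf6 << 24 → word 0xf6000000
type:2 = 0 → 0x0 << 22 → word 0xf6000000
rsvd:22 = 2400919 → 0x24a297 << 0 → word 0xf624a297
word = 0xf624a297 → big-endian bytes:
  [0]=0xf6  [1]=0x24  [2]=0xa2  [3]=0x97

f6 24 a2 97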